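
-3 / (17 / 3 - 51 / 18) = -18 / 17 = -1.06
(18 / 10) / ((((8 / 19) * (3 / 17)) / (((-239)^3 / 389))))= -850174.13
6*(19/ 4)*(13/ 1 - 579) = -16131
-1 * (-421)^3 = 74618461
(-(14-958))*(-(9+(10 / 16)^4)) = -2211851 / 256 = -8640.04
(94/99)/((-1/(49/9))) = -4606/891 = -5.17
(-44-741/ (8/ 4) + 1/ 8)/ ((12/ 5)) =-5525/ 32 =-172.66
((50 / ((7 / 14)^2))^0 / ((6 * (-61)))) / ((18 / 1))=-1 / 6588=-0.00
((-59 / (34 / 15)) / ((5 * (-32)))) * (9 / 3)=531 / 1088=0.49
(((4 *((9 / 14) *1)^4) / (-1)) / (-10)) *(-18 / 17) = -59049 / 816340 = -0.07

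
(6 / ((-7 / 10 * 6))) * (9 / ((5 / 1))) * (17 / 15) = -102 / 35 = -2.91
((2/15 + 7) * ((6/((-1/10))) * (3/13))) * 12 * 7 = -107856/13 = -8296.62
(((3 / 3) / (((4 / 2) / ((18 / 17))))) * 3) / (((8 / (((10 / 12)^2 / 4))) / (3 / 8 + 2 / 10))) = 345 / 17408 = 0.02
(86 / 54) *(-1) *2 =-3.19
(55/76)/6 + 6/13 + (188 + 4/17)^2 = 60703717339/1713192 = 35433.11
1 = 1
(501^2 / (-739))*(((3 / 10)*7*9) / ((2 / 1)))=-47439189 / 14780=-3209.69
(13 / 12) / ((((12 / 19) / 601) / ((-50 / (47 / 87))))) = -107624075 / 1128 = -95411.41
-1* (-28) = 28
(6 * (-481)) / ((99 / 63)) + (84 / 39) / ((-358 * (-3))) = -141030008 / 76791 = -1836.54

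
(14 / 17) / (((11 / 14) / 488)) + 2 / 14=669723 / 1309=511.63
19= 19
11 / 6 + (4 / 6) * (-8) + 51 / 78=-37 / 13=-2.85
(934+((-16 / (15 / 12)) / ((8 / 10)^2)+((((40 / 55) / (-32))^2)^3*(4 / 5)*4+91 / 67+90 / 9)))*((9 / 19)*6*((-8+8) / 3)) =0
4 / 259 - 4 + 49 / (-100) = -115891 / 25900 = -4.47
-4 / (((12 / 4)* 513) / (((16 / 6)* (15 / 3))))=-0.03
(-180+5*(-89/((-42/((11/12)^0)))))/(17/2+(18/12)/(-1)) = -7115/294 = -24.20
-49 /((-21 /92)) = 644 /3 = 214.67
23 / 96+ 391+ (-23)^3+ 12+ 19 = -11744.76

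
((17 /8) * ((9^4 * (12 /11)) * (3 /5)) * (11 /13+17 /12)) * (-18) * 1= -1063059147 /2860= -371699.00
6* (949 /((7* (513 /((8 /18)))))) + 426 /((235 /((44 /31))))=257236832 /78481305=3.28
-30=-30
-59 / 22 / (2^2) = -59 / 88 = -0.67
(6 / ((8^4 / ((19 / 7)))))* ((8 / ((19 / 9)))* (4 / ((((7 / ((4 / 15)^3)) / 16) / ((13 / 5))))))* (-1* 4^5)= -212992 / 30625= -6.95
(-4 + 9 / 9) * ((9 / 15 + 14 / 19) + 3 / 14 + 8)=-38109 / 1330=-28.65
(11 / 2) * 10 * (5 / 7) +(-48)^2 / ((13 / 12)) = 197111 / 91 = 2166.05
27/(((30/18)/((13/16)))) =1053/80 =13.16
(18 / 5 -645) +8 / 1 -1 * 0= -3167 / 5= -633.40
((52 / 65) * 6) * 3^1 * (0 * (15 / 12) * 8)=0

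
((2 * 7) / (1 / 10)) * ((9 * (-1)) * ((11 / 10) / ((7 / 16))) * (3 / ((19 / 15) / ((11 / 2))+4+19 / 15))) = -1568160 / 907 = -1728.95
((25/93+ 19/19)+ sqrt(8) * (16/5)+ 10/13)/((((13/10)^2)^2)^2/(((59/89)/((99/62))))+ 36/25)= 4153600000000/42978865703787+ 2341120000000 * sqrt(2)/7714155382731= 0.53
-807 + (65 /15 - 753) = -1555.67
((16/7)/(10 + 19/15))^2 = 0.04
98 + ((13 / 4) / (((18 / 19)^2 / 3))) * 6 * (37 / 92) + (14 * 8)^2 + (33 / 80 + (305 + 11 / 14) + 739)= 3179317469 / 231840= 13713.41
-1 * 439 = -439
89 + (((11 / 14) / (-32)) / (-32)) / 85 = 108451851 / 1218560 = 89.00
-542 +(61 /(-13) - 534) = -14049 /13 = -1080.69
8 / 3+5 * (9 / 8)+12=487 / 24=20.29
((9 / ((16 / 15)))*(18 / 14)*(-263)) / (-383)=319545 / 42896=7.45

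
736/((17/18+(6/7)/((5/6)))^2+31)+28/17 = 5353783372/235432133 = 22.74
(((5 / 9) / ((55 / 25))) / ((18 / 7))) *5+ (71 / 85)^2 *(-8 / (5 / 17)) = -70005121 / 3786750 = -18.49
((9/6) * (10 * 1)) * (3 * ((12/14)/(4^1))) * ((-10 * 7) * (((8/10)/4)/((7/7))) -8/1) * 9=-13365/7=-1909.29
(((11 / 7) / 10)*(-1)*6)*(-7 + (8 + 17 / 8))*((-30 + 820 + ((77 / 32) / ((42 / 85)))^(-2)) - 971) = 474593583 / 890120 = 533.18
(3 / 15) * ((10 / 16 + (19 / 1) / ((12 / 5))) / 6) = 41 / 144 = 0.28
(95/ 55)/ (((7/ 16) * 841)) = 304/ 64757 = 0.00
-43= -43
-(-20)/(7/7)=20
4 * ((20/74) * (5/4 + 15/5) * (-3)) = -510/37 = -13.78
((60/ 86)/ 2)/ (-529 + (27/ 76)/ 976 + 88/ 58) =-10755520/ 16263596009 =-0.00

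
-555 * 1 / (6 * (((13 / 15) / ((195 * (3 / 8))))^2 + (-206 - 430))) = 84290625 / 579554872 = 0.15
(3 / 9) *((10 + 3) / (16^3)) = 13 / 12288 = 0.00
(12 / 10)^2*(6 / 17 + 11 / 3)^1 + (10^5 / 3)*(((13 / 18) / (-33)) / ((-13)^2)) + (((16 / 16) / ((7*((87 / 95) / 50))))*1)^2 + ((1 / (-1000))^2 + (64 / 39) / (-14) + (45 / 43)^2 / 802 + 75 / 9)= 424306624785591857283151 / 6016491913583151000000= 70.52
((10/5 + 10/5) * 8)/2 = 16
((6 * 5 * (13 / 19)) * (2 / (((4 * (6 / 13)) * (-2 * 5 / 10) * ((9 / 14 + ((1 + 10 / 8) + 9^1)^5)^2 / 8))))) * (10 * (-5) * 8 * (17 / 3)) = 1180923068416000 / 95104085107510759473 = 0.00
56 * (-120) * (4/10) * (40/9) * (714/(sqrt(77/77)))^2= -6090362880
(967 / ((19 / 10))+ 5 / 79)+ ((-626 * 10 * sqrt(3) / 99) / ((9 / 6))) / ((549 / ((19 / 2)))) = 764025 / 1501 - 118940 * sqrt(3) / 163053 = 507.75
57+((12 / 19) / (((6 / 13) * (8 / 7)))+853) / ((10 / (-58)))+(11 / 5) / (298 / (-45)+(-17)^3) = -411991808173 / 84125540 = -4897.35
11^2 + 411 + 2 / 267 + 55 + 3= 157532 / 267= 590.01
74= 74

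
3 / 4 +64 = 259 / 4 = 64.75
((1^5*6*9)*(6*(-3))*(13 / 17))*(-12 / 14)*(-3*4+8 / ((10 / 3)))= -3639168 / 595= -6116.25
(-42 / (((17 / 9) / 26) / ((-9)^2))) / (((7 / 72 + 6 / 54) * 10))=-9552816 / 425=-22477.21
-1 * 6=-6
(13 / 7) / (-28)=-13 / 196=-0.07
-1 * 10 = -10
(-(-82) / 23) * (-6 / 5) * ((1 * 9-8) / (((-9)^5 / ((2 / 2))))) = 164 / 2263545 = 0.00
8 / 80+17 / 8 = 89 / 40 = 2.22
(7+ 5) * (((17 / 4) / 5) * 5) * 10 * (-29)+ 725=-14065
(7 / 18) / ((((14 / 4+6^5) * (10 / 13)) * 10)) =91 / 14003100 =0.00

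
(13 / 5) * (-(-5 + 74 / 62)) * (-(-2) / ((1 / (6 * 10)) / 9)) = 331344 / 31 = 10688.52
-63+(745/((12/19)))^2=200354953/144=1391353.84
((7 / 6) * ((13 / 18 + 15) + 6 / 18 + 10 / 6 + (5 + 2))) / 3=3115 / 324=9.61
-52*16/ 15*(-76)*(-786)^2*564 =7344121614336/ 5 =1468824322867.20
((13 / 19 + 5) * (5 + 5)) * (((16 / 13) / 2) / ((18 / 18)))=8640 / 247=34.98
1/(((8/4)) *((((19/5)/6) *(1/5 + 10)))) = 25/323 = 0.08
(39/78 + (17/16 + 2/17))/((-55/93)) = -42501/14960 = -2.84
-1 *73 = -73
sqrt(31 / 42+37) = sqrt(66570) / 42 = 6.14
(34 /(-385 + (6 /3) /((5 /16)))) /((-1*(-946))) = -85 /895389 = -0.00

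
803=803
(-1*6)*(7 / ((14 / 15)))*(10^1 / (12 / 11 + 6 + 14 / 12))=-5940 / 109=-54.50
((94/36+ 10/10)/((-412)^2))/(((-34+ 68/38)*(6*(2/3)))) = -1235/7479599616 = -0.00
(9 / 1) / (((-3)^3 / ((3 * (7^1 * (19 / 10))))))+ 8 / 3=-319 / 30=-10.63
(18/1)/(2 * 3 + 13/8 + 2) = 1.87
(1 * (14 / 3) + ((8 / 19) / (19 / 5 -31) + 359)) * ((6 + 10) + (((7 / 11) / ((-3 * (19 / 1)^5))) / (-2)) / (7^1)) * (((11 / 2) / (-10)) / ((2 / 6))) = -92138409132601 / 9597359724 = -9600.39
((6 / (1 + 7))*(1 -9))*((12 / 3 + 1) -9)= 24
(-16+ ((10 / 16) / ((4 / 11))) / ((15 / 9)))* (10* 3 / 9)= -49.90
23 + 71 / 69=24.03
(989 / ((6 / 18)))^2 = 8803089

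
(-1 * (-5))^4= 625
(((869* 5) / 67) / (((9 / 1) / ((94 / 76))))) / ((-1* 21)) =-204215 / 481194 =-0.42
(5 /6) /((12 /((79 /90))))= 79 /1296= 0.06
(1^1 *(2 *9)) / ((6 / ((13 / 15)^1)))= 13 / 5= 2.60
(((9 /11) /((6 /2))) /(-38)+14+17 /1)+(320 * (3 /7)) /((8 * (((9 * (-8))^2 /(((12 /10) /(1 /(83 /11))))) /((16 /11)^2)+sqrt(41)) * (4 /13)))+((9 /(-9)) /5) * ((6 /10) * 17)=68827934629250611 /2360449735070350- 171949440 * sqrt(41) /225880357423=29.15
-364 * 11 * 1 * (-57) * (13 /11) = 269724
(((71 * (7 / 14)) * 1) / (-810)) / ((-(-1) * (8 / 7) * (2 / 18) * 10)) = -497 / 14400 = -0.03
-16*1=-16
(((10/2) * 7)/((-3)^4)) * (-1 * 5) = -2.16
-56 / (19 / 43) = -2408 / 19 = -126.74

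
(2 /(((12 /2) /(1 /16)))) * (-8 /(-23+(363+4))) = -1 /2064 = -0.00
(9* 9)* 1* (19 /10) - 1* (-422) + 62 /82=236429 /410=576.66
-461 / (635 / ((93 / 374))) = -42873 / 237490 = -0.18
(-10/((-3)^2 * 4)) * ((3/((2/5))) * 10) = -125/6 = -20.83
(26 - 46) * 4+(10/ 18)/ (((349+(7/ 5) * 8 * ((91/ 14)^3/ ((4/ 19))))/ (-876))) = -71832640/ 897543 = -80.03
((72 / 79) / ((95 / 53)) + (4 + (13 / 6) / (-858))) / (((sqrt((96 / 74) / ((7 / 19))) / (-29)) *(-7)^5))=388354979 *sqrt(14763) / 11388615472080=0.00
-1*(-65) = 65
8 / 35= 0.23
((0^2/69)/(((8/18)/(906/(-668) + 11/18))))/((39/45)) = 0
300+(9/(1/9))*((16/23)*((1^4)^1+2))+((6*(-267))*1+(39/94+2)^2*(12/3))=-56376955/50807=-1109.63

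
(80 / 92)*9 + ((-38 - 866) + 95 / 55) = -226295 / 253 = -894.45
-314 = -314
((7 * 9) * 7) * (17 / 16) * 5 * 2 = 37485 / 8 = 4685.62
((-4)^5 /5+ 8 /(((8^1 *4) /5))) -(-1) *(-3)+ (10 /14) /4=-7223 /35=-206.37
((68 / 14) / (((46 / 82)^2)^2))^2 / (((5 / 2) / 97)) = 1790731271583591944 / 19186191393845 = 93334.38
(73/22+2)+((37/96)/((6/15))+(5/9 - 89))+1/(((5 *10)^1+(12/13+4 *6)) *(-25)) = -6338139209/77140800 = -82.16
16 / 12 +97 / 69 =63 / 23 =2.74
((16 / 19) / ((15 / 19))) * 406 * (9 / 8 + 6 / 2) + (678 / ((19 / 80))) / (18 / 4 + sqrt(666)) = 72320 * sqrt(74) / 5453 + 48163796 / 27265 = 1880.59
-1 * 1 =-1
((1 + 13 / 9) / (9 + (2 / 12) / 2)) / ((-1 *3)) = -88 / 981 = -0.09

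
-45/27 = -5/3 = -1.67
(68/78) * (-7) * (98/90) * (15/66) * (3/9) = -5831/11583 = -0.50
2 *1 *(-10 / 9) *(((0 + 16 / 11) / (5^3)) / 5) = -64 / 12375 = -0.01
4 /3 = 1.33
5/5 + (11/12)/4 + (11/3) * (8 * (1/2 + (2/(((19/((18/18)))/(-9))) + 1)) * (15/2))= 112001/912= 122.81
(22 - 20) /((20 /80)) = 8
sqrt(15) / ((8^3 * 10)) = sqrt(15) / 5120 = 0.00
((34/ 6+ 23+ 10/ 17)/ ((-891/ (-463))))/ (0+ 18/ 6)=690796/ 136323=5.07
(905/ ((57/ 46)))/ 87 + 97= 105.39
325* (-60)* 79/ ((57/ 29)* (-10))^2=-4318535/ 1083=-3987.57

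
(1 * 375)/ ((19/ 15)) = 5625/ 19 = 296.05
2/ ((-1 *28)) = -1/ 14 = -0.07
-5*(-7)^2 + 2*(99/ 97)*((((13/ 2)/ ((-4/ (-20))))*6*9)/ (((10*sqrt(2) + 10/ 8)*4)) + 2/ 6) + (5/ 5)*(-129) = -4668422/ 12319 + 555984*sqrt(2)/ 12319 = -315.13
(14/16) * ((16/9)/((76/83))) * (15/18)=2905/2052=1.42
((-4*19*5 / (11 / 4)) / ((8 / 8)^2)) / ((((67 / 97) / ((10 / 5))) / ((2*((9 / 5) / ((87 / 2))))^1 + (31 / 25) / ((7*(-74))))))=-889977328 / 27678035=-32.15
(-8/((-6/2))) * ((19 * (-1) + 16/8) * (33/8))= -187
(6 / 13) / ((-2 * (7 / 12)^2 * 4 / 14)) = -216 / 91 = -2.37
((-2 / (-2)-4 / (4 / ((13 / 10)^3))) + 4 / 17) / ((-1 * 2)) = 16349 / 34000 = 0.48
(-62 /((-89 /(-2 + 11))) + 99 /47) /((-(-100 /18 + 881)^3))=-25541973 /2045978972832337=-0.00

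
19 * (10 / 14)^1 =95 / 7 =13.57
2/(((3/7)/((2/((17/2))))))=56/51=1.10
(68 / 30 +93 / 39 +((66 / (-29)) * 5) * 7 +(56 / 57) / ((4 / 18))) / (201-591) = 7583773 / 41903550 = 0.18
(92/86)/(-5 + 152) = 46/6321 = 0.01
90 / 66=15 / 11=1.36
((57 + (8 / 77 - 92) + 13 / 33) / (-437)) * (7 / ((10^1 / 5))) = 3985 / 14421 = 0.28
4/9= 0.44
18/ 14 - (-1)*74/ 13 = 635/ 91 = 6.98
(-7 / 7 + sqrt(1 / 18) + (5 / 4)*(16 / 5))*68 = 34*sqrt(2) / 3 + 204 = 220.03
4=4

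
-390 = -390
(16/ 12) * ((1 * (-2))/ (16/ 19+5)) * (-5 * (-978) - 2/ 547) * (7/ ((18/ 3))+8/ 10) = -11993928752/ 2732265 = -4389.74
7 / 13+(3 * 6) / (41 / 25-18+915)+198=28995298 / 146029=198.56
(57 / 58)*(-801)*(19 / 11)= -867483 / 638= -1359.69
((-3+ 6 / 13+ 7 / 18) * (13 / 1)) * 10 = -2515 / 9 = -279.44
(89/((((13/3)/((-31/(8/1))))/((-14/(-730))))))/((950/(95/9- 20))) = 328321/21637200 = 0.02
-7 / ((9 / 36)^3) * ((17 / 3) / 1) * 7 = -53312 / 3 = -17770.67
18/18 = 1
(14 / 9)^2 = 196 / 81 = 2.42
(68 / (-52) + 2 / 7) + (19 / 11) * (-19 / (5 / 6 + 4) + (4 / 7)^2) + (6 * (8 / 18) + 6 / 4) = -3756743 / 1219218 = -3.08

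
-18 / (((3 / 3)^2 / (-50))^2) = -45000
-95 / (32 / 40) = -118.75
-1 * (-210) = 210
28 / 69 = 0.41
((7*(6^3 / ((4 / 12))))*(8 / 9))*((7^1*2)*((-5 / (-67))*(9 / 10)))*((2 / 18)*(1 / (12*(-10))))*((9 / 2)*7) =-37044 / 335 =-110.58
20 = 20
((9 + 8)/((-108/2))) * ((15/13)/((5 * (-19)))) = 0.00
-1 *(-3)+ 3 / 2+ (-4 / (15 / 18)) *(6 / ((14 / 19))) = -2421 / 70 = -34.59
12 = 12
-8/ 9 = -0.89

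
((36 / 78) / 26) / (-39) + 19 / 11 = 41732 / 24167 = 1.73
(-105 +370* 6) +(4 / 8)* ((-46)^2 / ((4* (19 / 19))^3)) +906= 97201 / 32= 3037.53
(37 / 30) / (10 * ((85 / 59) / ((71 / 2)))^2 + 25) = 649265677 / 13169460750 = 0.05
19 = 19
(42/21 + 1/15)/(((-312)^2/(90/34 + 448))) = 237491/24822720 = 0.01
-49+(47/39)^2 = -72320/1521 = -47.55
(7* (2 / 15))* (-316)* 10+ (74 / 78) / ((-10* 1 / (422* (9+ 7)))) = -233344 / 65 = -3589.91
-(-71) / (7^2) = 71 / 49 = 1.45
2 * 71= 142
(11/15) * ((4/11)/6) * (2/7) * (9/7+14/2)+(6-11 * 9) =-204833/2205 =-92.89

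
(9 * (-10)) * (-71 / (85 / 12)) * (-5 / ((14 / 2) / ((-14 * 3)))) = 460080 / 17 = 27063.53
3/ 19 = 0.16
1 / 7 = 0.14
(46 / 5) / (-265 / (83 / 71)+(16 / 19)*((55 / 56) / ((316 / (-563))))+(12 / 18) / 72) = -4332498408 / 107441735945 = -0.04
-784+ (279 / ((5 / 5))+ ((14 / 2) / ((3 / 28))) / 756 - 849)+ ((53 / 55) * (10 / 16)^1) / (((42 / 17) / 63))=-1338.56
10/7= 1.43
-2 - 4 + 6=0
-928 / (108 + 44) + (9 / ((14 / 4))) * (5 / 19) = -38 / 7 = -5.43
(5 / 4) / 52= 5 / 208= 0.02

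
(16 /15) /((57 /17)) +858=733862 /855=858.32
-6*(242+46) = -1728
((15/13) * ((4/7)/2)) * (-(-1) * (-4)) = -120/91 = -1.32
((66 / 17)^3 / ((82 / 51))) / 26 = 215622 / 154037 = 1.40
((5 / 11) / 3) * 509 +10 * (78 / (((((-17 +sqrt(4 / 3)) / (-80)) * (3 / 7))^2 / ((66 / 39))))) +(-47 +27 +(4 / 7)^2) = 9382912000 * sqrt(3) / 744769 +194406815314717 / 1204291473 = 183249.48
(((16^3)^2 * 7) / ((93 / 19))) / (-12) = -557842432 / 279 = -1999435.24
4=4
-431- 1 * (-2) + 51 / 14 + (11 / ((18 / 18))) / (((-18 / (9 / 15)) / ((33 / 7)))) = -14948 / 35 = -427.09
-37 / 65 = -0.57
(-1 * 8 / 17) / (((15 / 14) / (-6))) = 224 / 85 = 2.64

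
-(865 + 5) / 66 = -145 / 11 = -13.18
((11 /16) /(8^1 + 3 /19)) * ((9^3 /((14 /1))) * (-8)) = -152361 /4340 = -35.11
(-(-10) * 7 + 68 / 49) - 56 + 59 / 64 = 51147 / 3136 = 16.31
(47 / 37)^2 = 2209 / 1369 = 1.61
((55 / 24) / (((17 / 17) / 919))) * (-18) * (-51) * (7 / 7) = 7733385 / 4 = 1933346.25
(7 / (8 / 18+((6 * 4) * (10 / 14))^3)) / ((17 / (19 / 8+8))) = 0.00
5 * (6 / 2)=15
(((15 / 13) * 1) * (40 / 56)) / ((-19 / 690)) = -29.93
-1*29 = -29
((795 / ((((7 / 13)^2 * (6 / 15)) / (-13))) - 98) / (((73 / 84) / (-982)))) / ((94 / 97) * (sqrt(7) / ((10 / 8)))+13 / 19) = -997622985510994700 / 54081536299+1130375671449729760 * sqrt(7) / 54081536299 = 36853056.80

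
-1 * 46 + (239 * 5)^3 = 1706489829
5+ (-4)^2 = 21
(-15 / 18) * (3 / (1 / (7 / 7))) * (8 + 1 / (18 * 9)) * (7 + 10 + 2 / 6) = -84305 / 243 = -346.93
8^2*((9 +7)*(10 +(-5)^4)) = 650240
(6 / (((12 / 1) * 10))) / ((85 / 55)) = 11 / 340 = 0.03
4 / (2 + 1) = 4 / 3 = 1.33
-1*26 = -26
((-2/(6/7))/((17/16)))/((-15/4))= 0.59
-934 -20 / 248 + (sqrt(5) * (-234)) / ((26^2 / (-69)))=-880.67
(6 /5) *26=156 /5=31.20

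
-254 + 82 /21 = -5252 /21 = -250.10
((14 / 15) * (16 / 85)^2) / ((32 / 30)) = 224 / 7225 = 0.03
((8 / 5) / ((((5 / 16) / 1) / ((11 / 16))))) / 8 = 11 / 25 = 0.44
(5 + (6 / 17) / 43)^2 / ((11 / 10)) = 22.80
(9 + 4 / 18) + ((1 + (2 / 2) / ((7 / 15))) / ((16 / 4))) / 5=9.38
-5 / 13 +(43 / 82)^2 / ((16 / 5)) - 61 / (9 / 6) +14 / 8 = -164538821 / 4195776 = -39.22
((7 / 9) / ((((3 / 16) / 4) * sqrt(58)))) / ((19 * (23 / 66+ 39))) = 704 * sqrt(58) / 1839789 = 0.00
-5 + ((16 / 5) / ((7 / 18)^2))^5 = 3743901828948721799 / 882735153125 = 4241251.54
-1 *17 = -17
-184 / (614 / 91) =-8372 / 307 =-27.27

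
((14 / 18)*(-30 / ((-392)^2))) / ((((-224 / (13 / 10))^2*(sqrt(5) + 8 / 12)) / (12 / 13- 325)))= -54769 / 225800028160 + 164307*sqrt(5) / 451600056320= 0.00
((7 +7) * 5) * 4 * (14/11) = 3920/11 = 356.36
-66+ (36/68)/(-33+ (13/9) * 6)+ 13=-65800/1241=-53.02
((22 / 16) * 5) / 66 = 0.10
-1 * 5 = -5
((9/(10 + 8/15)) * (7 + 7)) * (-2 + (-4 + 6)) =0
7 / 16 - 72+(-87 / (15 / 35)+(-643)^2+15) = 6611031 / 16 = 413189.44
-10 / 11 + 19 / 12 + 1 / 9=311 / 396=0.79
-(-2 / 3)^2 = -4 / 9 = -0.44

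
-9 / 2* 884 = -3978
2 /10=0.20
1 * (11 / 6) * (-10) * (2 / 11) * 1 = -10 / 3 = -3.33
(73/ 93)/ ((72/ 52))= 949/ 1674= 0.57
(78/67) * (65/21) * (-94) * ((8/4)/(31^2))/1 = -317720/450709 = -0.70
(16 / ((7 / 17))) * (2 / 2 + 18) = 5168 / 7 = 738.29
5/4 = 1.25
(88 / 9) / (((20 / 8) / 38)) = 6688 / 45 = 148.62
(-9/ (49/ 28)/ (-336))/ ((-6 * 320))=-1/ 125440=-0.00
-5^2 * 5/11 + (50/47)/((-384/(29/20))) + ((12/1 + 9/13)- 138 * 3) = -2130117887/5161728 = -412.68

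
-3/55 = -0.05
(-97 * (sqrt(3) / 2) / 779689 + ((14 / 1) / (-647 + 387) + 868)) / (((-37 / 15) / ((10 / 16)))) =-219.92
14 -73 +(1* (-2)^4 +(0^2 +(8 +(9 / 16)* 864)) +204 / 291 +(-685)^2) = 45558640 / 97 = 469676.70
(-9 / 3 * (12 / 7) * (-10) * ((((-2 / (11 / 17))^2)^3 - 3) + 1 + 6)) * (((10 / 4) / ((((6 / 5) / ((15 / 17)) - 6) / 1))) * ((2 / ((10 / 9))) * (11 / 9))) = -1745876992500 / 32693353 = -53401.59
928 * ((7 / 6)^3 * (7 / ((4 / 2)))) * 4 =557032 / 27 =20630.81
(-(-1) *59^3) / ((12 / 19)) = 325183.42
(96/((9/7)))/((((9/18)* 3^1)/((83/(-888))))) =-4648/999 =-4.65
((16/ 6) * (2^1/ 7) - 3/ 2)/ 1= -31/ 42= -0.74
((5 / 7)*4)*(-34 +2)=-91.43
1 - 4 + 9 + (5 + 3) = 14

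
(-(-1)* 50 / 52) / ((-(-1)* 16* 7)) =0.01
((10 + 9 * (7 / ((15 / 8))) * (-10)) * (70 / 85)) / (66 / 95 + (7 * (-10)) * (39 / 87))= 3143455 / 359278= 8.75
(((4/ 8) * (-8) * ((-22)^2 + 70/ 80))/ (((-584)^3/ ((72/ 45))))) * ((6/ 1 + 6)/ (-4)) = -11637/ 248970880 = -0.00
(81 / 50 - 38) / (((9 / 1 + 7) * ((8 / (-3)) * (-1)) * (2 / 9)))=-49113 / 12800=-3.84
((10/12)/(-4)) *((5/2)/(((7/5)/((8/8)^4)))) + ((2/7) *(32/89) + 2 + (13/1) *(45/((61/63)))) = 1105268975/1824144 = 605.91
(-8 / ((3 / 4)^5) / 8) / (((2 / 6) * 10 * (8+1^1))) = -512 / 3645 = -0.14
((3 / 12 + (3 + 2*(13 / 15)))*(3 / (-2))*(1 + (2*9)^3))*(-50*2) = 8720335 / 2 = 4360167.50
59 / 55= 1.07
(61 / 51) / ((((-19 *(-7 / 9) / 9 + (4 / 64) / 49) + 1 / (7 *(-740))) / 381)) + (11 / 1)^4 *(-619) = -2973874678501711 / 328151629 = -9062501.65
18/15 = 6/5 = 1.20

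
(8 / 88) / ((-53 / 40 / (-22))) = 1.51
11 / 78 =0.14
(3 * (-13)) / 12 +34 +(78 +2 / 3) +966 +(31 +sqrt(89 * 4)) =2 * sqrt(89) +13277 / 12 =1125.28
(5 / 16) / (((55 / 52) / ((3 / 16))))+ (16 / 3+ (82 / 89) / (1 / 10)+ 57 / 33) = 3069421 / 187968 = 16.33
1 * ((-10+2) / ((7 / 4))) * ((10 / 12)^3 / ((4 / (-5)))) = 625 / 189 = 3.31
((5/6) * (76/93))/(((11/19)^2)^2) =24760990/4084839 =6.06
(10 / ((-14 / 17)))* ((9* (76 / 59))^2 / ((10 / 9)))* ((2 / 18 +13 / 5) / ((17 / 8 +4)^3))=-248405336064 / 14333765915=-17.33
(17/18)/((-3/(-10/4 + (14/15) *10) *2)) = -697/648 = -1.08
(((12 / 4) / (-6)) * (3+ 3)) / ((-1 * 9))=1 / 3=0.33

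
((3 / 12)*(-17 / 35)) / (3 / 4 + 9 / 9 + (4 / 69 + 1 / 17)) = -0.07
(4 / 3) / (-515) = -4 / 1545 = -0.00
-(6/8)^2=-9/16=-0.56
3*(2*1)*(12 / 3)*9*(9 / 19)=1944 / 19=102.32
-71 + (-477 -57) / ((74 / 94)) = -27725 / 37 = -749.32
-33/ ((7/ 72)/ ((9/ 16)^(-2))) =-22528/ 21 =-1072.76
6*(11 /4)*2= 33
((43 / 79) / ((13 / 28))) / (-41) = -1204 / 42107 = -0.03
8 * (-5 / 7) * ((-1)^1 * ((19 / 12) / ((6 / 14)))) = 190 / 9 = 21.11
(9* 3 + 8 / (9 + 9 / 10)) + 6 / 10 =14062 / 495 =28.41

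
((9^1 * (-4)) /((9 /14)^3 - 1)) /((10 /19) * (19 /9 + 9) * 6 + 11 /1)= 1.06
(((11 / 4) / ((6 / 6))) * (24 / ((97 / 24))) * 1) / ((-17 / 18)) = -28512 / 1649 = -17.29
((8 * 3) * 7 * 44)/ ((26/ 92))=340032/ 13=26156.31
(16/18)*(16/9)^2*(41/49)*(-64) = -5373952/35721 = -150.44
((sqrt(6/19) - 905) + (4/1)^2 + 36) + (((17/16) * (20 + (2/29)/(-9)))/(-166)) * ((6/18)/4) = -852.45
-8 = -8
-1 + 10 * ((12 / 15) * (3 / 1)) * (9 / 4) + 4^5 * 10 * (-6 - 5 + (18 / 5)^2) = 100617 / 5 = 20123.40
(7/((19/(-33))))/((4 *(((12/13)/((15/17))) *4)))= -15015/20672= -0.73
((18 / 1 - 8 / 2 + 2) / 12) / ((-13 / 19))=-76 / 39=-1.95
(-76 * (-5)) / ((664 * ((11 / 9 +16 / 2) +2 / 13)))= 11115 / 182102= 0.06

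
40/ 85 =8/ 17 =0.47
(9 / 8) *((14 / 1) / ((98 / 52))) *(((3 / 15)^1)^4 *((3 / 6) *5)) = 117 / 3500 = 0.03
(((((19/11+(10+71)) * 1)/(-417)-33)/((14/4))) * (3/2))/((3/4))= -609124/32109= -18.97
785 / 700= 157 / 140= 1.12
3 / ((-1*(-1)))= 3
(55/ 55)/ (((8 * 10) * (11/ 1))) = 1/ 880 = 0.00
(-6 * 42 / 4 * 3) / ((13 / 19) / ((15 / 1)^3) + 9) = -12119625 / 577138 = -21.00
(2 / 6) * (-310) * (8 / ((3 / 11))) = -27280 / 9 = -3031.11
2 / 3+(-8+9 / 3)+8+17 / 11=172 / 33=5.21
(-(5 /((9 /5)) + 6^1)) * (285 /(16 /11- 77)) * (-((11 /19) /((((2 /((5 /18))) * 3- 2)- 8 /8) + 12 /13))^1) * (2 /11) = -564850 /3163617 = -0.18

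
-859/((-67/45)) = 38655/67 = 576.94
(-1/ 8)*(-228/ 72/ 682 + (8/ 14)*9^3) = -11932139/ 229152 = -52.07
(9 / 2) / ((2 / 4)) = 9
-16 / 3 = -5.33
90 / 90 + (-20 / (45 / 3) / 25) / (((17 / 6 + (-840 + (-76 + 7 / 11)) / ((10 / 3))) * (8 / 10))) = 44854 / 44843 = 1.00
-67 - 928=-995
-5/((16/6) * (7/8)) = -15/7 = -2.14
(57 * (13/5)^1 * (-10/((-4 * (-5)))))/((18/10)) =-247/6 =-41.17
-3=-3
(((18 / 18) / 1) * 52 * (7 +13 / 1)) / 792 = 130 / 99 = 1.31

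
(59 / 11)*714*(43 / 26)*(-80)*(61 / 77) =-631408560 / 1573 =-401404.04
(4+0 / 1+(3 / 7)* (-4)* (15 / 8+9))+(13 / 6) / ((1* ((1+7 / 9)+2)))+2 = -5745 / 476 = -12.07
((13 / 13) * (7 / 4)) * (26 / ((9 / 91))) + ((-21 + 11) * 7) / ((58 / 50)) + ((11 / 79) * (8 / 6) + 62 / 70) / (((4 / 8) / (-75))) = 68992757 / 288666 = 239.01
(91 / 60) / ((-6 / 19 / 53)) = -91637 / 360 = -254.55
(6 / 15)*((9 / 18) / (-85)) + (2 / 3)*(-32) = -27203 / 1275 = -21.34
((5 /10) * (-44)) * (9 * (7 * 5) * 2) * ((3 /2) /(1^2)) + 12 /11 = -228678 /11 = -20788.91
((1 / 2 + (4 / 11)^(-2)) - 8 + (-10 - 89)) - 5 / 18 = -14287 / 144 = -99.22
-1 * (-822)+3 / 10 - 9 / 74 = 152103 / 185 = 822.18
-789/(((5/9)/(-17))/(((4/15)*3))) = 482868/25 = 19314.72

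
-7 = -7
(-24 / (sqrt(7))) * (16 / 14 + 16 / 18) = -1024 * sqrt(7) / 147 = -18.43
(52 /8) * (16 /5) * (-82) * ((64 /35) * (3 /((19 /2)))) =-3274752 /3325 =-984.89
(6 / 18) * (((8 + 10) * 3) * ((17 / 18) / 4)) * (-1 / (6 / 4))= -2.83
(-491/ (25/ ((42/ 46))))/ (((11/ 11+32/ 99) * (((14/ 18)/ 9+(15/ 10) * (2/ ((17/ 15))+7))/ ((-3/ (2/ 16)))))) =67470069744/ 2745219625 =24.58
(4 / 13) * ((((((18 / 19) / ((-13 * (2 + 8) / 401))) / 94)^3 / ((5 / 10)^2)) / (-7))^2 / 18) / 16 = 245515425100579376649 / 779611620453330282308276358500000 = 0.00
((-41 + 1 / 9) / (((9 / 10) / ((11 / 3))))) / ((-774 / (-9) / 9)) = -20240 / 1161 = -17.43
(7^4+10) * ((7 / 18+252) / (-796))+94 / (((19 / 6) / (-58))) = -2486.14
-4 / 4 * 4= -4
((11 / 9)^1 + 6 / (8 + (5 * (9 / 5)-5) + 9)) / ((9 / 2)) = 190 / 567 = 0.34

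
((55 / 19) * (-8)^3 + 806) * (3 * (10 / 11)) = -385380 / 209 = -1843.92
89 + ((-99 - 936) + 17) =-929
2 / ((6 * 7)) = 1 / 21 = 0.05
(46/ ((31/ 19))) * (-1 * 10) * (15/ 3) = -43700/ 31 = -1409.68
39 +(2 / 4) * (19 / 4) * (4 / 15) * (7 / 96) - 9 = 86533 / 2880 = 30.05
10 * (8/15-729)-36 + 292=-21086/3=-7028.67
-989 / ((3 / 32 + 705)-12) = -31648 / 22179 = -1.43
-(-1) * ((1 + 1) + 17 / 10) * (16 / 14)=4.23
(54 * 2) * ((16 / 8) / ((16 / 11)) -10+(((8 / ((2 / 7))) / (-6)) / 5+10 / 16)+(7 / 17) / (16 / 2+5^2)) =-900828 / 935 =-963.45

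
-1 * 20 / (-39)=20 / 39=0.51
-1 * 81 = -81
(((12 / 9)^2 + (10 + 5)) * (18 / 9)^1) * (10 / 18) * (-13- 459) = -8799.01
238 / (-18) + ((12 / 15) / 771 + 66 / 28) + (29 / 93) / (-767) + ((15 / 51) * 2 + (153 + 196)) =22167940552427 / 65445479190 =338.72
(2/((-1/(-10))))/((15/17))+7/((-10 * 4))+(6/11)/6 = 29809/1320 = 22.58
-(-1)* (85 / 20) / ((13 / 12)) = 51 / 13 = 3.92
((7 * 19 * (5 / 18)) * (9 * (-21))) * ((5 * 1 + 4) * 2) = -125685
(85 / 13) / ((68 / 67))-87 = -4189 / 52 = -80.56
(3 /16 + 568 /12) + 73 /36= 49.55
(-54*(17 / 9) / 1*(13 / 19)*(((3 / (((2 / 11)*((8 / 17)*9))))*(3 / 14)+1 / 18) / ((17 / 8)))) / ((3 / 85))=-828.52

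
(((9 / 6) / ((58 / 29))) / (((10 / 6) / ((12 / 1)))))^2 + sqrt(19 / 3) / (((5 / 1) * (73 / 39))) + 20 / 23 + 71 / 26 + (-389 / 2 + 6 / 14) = -8440603 / 52325 + 13 * sqrt(57) / 365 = -161.04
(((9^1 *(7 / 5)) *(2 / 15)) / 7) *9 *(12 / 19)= 648 / 475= 1.36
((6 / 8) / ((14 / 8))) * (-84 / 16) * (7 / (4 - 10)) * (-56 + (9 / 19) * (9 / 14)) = -44445 / 304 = -146.20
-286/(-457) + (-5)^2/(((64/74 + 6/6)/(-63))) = -8870647/10511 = -843.94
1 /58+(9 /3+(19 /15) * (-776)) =-852527 /870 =-979.92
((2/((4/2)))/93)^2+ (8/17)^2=553825/2499561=0.22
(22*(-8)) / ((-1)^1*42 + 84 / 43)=3784 / 861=4.39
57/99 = 19/33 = 0.58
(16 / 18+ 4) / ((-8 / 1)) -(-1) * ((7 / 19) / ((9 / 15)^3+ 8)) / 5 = -211493 / 351234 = -0.60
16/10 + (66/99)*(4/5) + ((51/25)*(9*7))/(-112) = 1183/1200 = 0.99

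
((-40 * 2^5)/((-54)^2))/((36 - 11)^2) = -64/91125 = -0.00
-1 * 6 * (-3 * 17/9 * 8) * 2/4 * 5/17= 40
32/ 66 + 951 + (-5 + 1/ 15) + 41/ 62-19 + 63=10140107/ 10230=991.21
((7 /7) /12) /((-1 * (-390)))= 1 /4680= 0.00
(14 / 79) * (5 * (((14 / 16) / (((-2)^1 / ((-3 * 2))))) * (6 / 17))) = 2205 / 2686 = 0.82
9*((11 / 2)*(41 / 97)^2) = 166419 / 18818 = 8.84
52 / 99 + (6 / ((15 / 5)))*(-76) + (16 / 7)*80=21748 / 693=31.38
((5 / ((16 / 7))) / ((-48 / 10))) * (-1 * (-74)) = -6475 / 192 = -33.72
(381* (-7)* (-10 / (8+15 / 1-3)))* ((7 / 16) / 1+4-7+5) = 104013 / 32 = 3250.41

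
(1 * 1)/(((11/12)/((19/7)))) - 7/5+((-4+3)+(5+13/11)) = 236/35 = 6.74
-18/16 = -9/8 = -1.12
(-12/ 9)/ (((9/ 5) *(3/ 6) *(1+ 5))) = -20/ 81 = -0.25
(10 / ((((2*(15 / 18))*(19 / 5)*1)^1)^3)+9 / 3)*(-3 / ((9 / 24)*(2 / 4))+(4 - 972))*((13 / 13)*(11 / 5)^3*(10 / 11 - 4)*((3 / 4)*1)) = 63294243804 / 857375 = 73823.29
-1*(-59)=59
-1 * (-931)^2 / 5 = -866761 / 5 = -173352.20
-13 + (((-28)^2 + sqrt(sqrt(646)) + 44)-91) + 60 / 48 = 730.29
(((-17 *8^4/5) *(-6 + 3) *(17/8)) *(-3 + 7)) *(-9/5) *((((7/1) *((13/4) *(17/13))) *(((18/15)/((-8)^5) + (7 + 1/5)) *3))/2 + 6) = -1673729899371/8000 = -209216237.42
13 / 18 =0.72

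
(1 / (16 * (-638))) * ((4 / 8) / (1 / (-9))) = 0.00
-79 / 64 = -1.23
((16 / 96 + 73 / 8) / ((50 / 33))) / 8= 2453 / 3200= 0.77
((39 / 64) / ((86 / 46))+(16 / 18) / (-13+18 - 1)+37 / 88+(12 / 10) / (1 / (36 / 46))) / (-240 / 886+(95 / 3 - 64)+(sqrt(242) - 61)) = -0.02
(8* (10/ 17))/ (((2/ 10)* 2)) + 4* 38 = 2784/ 17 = 163.76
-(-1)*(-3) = -3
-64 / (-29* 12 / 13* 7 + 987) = -832 / 10395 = -0.08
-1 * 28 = -28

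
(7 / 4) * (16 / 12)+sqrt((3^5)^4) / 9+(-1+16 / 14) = 137833 / 21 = 6563.48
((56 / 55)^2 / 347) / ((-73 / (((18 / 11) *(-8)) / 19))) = 451584 / 16014891475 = 0.00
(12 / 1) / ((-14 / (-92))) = 552 / 7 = 78.86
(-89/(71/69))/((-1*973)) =0.09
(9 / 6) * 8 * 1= 12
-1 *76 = -76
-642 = -642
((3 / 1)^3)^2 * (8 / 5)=5832 / 5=1166.40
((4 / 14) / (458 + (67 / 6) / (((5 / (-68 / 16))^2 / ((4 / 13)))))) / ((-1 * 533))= -1200 / 1030835981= -0.00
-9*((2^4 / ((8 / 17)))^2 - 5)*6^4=-13425264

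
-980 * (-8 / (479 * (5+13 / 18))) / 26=70560 / 641381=0.11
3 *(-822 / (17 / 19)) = -46854 / 17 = -2756.12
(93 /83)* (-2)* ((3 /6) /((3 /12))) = -372 /83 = -4.48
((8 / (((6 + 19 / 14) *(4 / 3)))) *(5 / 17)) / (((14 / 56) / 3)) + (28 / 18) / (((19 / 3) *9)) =2610034 / 898263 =2.91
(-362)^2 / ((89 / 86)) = 11269784 / 89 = 126626.79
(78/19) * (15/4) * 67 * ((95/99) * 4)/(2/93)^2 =188331975/22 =8560544.32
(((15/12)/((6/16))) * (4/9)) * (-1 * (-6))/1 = 80/9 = 8.89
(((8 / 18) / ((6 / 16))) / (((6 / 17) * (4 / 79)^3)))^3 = 588830891062603801247 / 34012224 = 17312331327190.01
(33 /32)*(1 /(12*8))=11 /1024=0.01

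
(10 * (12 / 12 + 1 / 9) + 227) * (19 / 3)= 40717 / 27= 1508.04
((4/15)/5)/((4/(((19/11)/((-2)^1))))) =-19/1650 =-0.01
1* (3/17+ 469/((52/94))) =374809/442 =847.98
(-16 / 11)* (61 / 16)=-61 / 11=-5.55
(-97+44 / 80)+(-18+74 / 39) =-112.55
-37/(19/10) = -370/19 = -19.47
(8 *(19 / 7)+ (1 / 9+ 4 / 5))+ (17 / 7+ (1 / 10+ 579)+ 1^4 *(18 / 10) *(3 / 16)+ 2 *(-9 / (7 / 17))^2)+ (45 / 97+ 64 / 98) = 5342258123 / 3422160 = 1561.08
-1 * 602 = -602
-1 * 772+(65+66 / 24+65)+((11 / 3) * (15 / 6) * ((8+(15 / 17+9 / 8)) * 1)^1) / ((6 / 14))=-1040899 / 2448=-425.20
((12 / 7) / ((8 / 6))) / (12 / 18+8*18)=27 / 3038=0.01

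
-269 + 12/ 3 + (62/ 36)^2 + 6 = -256.03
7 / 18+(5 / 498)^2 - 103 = -2827549 / 27556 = -102.61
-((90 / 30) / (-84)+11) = -307 / 28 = -10.96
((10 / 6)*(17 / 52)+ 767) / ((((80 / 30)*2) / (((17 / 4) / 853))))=2035529 / 2838784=0.72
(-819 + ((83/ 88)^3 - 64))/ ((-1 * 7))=601167989/ 4770304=126.02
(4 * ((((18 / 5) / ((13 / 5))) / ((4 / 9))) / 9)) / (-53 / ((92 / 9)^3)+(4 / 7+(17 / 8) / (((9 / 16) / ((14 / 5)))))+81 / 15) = 0.08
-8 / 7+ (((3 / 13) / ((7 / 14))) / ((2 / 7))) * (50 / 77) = -94 / 1001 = -0.09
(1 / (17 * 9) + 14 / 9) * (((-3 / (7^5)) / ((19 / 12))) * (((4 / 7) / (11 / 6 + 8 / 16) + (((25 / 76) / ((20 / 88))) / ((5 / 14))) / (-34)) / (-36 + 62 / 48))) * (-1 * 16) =-730353408 / 71570874899951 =-0.00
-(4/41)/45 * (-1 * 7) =28/1845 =0.02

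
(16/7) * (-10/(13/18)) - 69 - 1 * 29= -11798/91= -129.65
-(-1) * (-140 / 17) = -140 / 17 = -8.24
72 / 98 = 0.73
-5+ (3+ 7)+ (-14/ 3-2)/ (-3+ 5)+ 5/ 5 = 8/ 3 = 2.67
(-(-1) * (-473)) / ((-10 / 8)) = 1892 / 5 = 378.40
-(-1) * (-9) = -9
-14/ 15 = -0.93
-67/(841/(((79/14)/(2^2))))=-5293/47096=-0.11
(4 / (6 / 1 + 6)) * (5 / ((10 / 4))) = 2 / 3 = 0.67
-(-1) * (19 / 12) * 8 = 38 / 3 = 12.67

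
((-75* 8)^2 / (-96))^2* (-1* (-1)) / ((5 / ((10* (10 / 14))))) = 140625000 / 7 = 20089285.71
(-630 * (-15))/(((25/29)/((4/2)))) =21924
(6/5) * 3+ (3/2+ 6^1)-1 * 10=11/10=1.10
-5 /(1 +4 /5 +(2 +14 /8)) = -100 /111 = -0.90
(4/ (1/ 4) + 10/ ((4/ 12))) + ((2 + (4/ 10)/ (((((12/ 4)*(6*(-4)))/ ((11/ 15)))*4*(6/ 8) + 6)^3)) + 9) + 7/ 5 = 4668459794173/ 79939380060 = 58.40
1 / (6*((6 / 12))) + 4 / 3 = 5 / 3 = 1.67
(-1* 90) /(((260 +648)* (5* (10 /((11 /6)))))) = -33 /9080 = -0.00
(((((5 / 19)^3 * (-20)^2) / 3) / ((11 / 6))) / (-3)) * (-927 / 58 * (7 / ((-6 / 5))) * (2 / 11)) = -180250000 / 24068231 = -7.49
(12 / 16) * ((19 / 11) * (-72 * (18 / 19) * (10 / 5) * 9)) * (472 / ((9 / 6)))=-5505408 / 11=-500491.64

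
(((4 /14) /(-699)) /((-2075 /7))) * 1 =2 /1450425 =0.00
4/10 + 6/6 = 7/5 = 1.40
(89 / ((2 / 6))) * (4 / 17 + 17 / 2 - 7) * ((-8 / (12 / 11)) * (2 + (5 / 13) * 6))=-3234616 / 221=-14636.27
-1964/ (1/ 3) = -5892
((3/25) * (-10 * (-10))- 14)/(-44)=1/22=0.05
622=622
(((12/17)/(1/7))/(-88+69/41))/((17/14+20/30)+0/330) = -144648/4752877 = -0.03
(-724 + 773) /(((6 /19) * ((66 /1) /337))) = 313747 /396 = 792.29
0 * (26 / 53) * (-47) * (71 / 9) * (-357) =0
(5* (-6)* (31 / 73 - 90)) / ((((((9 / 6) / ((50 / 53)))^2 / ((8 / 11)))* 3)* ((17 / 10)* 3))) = 52312000000 / 1035332793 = 50.53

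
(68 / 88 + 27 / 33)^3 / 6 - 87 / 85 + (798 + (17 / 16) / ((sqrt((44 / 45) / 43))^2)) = 18341411861 / 21721920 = 844.37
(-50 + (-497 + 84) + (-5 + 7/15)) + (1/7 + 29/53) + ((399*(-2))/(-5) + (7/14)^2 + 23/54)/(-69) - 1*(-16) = -272361917/601020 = -453.17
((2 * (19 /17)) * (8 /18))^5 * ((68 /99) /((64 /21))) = 35497355264 /162750440457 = 0.22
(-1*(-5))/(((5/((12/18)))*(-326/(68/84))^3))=-4913/481284575604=-0.00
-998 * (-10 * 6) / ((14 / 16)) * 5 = 2395200 / 7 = 342171.43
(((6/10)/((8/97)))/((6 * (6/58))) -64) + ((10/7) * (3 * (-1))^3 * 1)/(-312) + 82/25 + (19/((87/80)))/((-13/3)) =-167547061/3166800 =-52.91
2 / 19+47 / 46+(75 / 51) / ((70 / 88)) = 309495 / 104006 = 2.98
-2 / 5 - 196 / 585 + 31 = 30.26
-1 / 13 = -0.08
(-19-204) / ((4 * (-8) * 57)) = 223 / 1824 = 0.12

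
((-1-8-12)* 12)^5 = -1016255020032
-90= -90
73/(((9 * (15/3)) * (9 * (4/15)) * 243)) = 73/26244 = 0.00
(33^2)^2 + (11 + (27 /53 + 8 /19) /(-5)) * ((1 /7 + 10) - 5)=41799745773 /35245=1185976.61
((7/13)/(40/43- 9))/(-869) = 301/3920059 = 0.00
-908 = -908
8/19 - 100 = -1892/19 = -99.58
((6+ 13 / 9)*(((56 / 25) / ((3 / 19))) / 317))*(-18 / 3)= -142576 / 71325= -2.00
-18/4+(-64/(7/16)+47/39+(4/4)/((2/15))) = -142.08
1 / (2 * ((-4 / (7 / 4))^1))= -0.22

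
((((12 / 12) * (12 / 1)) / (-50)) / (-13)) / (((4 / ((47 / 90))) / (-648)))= -2538 / 1625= -1.56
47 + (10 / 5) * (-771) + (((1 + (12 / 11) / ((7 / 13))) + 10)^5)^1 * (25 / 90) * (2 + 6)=20265385627272425 / 24361057413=831876.27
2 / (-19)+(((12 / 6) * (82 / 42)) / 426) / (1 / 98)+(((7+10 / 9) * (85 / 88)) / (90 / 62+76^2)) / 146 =303495213943 / 382705882416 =0.79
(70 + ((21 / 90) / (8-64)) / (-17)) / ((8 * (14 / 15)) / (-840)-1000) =-4284015 / 61200544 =-0.07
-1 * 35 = -35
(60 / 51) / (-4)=-5 / 17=-0.29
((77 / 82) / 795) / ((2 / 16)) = 308 / 32595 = 0.01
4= 4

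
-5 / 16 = -0.31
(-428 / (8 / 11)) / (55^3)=-107 / 30250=-0.00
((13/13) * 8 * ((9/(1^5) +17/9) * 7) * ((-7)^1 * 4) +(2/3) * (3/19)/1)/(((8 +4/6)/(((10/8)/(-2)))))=7298995/5928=1231.27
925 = 925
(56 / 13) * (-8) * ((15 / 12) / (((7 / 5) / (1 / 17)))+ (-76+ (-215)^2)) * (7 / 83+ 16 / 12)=-2254617.16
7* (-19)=-133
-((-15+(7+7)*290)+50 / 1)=-4095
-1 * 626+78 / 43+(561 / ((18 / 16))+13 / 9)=-48017 / 387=-124.07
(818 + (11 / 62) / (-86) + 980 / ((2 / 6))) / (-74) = -50.78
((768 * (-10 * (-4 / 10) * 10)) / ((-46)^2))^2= 58982400 / 279841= 210.77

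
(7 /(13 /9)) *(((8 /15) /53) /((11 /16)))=2688 /37895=0.07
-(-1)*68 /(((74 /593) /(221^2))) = 984732242 /37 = 26614384.92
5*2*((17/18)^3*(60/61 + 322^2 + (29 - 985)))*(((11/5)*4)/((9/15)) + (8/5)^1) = 30787157284/2187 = 14077346.72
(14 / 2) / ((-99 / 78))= -182 / 33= -5.52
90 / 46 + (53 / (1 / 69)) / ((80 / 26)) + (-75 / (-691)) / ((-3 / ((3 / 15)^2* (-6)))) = 756818433 / 635720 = 1190.49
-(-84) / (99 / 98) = 2744 / 33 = 83.15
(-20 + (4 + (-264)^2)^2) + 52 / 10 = 24290449926 / 5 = 4858089985.20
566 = 566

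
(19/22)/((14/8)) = 38/77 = 0.49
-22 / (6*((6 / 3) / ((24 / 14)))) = -22 / 7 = -3.14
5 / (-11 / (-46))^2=10580 / 121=87.44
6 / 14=3 / 7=0.43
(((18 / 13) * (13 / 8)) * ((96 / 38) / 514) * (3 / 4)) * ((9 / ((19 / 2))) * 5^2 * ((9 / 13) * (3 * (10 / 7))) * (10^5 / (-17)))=-492075000000 / 143526019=-3428.47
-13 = -13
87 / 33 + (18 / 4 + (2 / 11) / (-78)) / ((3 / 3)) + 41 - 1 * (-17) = 55885 / 858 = 65.13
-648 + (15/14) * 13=-8877/14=-634.07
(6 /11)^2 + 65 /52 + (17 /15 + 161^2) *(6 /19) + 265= 388645231 /45980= 8452.48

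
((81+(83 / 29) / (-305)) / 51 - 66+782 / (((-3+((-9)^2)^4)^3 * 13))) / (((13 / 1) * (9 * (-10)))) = 5021652885076145890183940682373 / 91214968556009542551177025841400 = 0.06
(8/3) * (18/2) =24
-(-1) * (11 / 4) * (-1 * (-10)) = 55 / 2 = 27.50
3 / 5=0.60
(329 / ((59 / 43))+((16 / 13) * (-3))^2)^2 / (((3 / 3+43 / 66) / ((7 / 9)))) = 983230265685514 / 32510615007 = 30243.36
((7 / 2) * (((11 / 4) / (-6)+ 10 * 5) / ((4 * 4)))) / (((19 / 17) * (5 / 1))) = 141491 / 72960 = 1.94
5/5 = 1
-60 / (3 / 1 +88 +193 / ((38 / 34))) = -38 / 167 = -0.23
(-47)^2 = 2209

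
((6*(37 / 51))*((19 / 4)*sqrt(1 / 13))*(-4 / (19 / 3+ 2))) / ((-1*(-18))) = -703*sqrt(13) / 16575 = -0.15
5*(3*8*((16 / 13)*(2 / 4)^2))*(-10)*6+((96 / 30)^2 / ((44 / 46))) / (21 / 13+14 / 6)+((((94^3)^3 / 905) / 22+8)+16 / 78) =4301758477401828484352 / 149474325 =28779246719473.92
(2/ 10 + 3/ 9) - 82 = -1222/ 15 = -81.47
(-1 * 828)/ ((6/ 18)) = -2484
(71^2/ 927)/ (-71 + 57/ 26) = -131066/ 1658403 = -0.08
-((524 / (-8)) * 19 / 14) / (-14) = -2489 / 392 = -6.35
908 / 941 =0.96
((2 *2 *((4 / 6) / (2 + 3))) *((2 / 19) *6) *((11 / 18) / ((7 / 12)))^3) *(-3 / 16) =-21296 / 293265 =-0.07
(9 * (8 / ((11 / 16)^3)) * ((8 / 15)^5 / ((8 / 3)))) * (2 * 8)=2147483648 / 37434375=57.37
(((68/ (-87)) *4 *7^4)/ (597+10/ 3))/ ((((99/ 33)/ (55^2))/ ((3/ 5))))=-395108560/ 52229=-7564.93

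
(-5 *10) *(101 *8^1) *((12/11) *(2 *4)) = -3878400/11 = -352581.82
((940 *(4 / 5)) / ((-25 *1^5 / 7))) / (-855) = 5264 / 21375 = 0.25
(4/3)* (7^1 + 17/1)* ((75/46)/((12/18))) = 78.26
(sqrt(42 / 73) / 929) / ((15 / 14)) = 14*sqrt(3066) / 1017255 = 0.00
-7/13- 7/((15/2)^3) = -24353/43875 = -0.56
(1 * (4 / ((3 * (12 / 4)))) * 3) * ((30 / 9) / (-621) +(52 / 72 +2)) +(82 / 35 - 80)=-74.03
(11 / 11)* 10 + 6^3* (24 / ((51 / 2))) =3626 / 17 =213.29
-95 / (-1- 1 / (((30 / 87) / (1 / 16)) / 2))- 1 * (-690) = 82810 / 109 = 759.72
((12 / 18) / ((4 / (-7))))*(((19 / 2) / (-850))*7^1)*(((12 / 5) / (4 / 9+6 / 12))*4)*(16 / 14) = 38304 / 36125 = 1.06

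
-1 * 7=-7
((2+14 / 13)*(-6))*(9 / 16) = -135 / 13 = -10.38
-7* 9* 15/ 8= -945/ 8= -118.12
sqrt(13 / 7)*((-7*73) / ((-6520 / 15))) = 219*sqrt(91) / 1304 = 1.60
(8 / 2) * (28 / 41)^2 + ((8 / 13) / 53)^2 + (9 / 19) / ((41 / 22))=32141605238 / 15162114019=2.12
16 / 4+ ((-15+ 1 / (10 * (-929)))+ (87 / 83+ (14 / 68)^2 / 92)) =-408033685433 / 41002418320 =-9.95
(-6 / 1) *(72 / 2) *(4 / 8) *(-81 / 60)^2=-19683 / 100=-196.83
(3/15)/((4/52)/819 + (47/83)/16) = 14139216/2508685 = 5.64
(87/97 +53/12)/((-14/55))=-340175/16296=-20.87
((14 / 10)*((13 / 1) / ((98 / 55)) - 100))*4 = -3634 / 7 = -519.14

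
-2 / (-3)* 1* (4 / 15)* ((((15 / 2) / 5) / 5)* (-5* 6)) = -8 / 5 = -1.60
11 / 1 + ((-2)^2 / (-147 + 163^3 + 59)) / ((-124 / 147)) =11.00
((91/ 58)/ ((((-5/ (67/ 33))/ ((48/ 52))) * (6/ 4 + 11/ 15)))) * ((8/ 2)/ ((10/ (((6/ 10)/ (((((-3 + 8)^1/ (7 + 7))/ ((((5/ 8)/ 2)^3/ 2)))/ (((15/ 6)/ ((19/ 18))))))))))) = -19845/ 3103232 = -0.01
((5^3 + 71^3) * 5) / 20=89509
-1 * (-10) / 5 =2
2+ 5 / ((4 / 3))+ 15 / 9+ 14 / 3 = 145 / 12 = 12.08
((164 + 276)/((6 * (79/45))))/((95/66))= 43560/1501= 29.02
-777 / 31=-25.06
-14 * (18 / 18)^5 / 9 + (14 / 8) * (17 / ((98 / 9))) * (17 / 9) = 3.61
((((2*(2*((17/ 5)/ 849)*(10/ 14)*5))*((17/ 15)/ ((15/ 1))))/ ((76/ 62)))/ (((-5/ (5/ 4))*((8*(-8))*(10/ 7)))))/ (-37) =-8959/ 34378387200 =-0.00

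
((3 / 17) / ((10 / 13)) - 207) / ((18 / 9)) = -35151 / 340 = -103.39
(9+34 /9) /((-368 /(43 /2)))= -215 /288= -0.75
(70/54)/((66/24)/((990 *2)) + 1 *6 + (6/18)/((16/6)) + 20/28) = 19600/103431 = 0.19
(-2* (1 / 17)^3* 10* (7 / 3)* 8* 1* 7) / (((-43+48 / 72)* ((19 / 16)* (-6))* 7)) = -8960 / 35565207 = -0.00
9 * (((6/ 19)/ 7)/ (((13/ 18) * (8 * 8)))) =243/ 27664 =0.01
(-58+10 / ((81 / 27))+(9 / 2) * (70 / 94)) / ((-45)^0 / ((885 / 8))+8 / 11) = -46958395 / 673792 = -69.69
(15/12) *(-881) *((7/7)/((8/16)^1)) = -4405/2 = -2202.50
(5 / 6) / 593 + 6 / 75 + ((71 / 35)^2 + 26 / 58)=587091073 / 126397950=4.64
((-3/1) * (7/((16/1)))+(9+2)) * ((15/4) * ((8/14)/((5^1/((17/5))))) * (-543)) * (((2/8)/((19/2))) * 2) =-858483/2128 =-403.42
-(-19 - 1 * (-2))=17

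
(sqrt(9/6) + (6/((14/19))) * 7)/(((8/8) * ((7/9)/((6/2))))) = 27 * sqrt(6)/14 + 1539/7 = 224.58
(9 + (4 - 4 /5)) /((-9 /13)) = -793 /45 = -17.62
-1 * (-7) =7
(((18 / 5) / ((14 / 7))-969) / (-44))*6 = 7254 / 55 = 131.89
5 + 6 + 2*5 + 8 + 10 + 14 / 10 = 202 / 5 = 40.40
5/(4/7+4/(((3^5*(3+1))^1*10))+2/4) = 42525/9116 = 4.66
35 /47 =0.74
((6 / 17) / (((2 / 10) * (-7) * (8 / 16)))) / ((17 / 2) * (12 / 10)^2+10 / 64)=-48000 / 1180123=-0.04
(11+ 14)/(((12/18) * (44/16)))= 150/11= 13.64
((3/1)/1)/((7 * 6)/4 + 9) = 2/13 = 0.15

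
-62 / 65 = -0.95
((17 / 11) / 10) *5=17 / 22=0.77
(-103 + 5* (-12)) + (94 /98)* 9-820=-47744 /49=-974.37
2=2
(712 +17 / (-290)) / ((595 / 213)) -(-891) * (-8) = -1185959781 / 172550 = -6873.14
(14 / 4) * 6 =21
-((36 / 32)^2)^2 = -6561 / 4096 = -1.60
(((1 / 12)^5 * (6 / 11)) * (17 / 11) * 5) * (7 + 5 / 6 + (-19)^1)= -5695 / 30108672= -0.00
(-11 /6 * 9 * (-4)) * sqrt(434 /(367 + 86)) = 22 * sqrt(196602) /151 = 64.60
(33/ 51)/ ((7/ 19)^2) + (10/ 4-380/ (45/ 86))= -10780013/ 14994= -718.96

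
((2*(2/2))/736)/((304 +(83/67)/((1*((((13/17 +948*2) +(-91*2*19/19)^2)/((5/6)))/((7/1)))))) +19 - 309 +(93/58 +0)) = 0.00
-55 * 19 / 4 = -1045 / 4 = -261.25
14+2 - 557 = -541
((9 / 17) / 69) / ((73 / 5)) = 15 / 28543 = 0.00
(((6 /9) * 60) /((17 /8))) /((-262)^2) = 80 /291737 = 0.00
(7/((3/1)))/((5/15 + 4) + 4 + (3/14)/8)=0.28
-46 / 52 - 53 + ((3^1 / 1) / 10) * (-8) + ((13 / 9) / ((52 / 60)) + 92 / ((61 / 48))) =422879 / 23790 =17.78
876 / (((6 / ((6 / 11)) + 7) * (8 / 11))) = 803 / 12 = 66.92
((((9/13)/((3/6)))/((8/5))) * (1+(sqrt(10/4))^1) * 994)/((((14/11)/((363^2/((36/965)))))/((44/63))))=606892509575/364+606892509575 * sqrt(10)/728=4303499511.40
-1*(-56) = 56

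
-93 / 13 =-7.15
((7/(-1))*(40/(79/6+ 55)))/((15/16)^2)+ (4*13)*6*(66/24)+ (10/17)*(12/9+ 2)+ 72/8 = 30046947/34765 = 864.29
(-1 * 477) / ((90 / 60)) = -318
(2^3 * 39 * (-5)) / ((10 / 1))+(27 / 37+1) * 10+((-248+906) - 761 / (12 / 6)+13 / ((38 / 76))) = 12195 / 74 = 164.80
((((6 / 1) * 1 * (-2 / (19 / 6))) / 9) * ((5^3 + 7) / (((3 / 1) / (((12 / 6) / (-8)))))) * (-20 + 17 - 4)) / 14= -44 / 19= -2.32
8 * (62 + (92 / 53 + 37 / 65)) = 1772248 / 3445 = 514.44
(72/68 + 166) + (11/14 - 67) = 100.84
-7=-7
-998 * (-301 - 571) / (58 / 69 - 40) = -30023832 / 1351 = -22223.41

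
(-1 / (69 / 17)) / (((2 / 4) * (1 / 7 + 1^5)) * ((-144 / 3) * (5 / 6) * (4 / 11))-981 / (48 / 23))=20944 / 40665633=0.00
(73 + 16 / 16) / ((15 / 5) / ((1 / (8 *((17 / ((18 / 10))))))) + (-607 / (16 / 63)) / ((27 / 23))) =-0.04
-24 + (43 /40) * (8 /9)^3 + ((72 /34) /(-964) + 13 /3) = -282451306 /14933565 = -18.91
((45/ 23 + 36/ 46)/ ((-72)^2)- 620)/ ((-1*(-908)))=-8213753/ 12029184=-0.68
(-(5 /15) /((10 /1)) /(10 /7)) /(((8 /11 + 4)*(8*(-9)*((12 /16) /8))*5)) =77 /526500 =0.00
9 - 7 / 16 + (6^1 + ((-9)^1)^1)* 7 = -199 / 16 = -12.44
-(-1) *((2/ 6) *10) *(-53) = -176.67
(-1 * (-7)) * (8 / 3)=56 / 3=18.67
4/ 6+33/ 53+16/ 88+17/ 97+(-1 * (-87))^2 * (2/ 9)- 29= 280715723/ 169653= 1654.65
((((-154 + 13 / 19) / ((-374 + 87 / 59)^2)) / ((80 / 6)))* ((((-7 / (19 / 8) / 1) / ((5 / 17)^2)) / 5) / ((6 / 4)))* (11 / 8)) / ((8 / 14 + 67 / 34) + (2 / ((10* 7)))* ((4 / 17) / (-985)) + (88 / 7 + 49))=1763295132551029 / 218425868480377149450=0.00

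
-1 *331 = -331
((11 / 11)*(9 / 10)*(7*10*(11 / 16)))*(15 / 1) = 10395 / 16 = 649.69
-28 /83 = -0.34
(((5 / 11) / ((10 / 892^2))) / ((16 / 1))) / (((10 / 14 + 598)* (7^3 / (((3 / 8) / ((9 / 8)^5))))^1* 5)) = 101844992 / 222314465835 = 0.00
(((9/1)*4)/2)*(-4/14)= -36/7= -5.14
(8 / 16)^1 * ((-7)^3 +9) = -167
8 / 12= 2 / 3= 0.67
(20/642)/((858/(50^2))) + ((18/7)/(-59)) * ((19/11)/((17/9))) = 49229018/966854889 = 0.05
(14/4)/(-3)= -7/6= -1.17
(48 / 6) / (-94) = -4 / 47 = -0.09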